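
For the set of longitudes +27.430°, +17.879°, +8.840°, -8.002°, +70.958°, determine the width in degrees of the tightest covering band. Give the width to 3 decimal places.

78.960°

Sort the longitudes: -8.002°, +8.840°, +17.879°, +27.430°, +70.958°.
Eastward gaps between consecutive values (wrapping around): 16.842°, 9.039°, 9.551°, 43.528°, 281.040°.
Largest gap = 281.040° ⇒ minimal covering band is its complement: 360° − 281.040° = 78.960°.
Band runs from -8.002° eastward to +70.958°.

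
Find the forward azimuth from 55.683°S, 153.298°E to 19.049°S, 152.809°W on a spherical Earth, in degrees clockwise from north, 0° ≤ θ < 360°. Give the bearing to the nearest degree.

Δλ = -152.809 − 153.298 = -306.107°; wrapped into (−180°, 180°]: 53.893°.
θ = atan2( sin Δλ · cos φ₂ , cos φ₁ · sin φ₂ − sin φ₁ · cos φ₂ · cos Δλ )
  = atan2(0.76368, 0.27606) = 70.125° → normalised to [0°, 360°): 70.125°.

70°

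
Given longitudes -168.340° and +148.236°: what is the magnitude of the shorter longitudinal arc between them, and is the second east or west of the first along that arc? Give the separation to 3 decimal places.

Raw difference: 148.236 − -168.340 = 316.576°.
Normalise into (−180°, 180°]: 316.576° − 360° = -43.424°.
Negative ⇒ the second point lies to the west; separation 43.424°.

43.424° west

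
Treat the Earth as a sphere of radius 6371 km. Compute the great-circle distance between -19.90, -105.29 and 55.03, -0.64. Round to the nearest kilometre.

12736 km

Δλ = -0.64 − -105.29 = 104.65°.
Δφ = 55.03 − -19.90 = 74.93°.
a = sin²(Δφ/2) + cos φ₁ · cos φ₂ · sin²(Δλ/2) = 0.707613.
c = 2·atan2(√a, √(1−a)) = 1.99899 rad → d = 6371·c ≈ 12735.55 km.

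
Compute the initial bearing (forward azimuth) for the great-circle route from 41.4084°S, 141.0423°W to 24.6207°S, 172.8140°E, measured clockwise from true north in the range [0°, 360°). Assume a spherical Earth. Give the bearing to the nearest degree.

Δλ = 172.8140 − -141.0423 = 313.8563°; wrapped into (−180°, 180°]: -46.1437°.
θ = atan2( sin Δλ · cos φ₂ , cos φ₁ · sin φ₂ − sin φ₁ · cos φ₂ · cos Δλ )
  = atan2(-0.65552, 0.10414) = -80.973° → normalised to [0°, 360°): 279.027°.

279°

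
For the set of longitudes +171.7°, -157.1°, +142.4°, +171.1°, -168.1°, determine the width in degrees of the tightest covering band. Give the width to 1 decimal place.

60.5°

Sort the longitudes: -168.1°, -157.1°, +142.4°, +171.1°, +171.7°.
Eastward gaps between consecutive values (wrapping around): 11.0°, 299.5°, 28.7°, 0.6°, 20.2°.
Largest gap = 299.5° ⇒ minimal covering band is its complement: 360° − 299.5° = 60.5°.
Band runs from +142.4° eastward to -157.1°, crossing the antimeridian.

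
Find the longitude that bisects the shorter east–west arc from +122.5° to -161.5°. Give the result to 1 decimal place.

Signed shortest Δλ from +122.5° to -161.5° is +76.0°.
Midpoint longitude = +122.5° + (+76.0°)/2 = +122.5° + 38.0° = +160.5°.
(The naïve average (+122.5 + -161.5)/2 = -19.5° is on the wrong side of the globe.)

+160.5°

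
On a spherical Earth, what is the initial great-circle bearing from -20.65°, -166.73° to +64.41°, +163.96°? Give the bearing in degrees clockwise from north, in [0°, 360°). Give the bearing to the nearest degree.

348°

Δλ = 163.96 − -166.73 = 330.69°; wrapped into (−180°, 180°]: -29.31°.
θ = atan2( sin Δλ · cos φ₂ , cos φ₁ · sin φ₂ − sin φ₁ · cos φ₂ · cos Δλ )
  = atan2(-0.21144, 0.97679) = -12.214° → normalised to [0°, 360°): 347.786°.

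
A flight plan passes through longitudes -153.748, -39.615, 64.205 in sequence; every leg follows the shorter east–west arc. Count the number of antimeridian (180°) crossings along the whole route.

0

Leg 1: -153.748° → -39.615°, shortest Δλ = 114.133° (east) — does not cross 180°.
Leg 2: -39.615° → +64.205°, shortest Δλ = 103.82° (east) — does not cross 180°.
Total crossings: 0.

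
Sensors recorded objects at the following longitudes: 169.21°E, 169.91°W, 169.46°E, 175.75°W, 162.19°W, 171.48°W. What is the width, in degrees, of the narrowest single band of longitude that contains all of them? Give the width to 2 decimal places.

Sort the longitudes: -175.75°, -171.48°, -169.91°, -162.19°, +169.21°, +169.46°.
Eastward gaps between consecutive values (wrapping around): 4.27°, 1.57°, 7.72°, 331.40°, 0.25°, 14.79°.
Largest gap = 331.40° ⇒ minimal covering band is its complement: 360° − 331.40° = 28.60°.
Band runs from +169.21° eastward to -162.19°, crossing the antimeridian.

28.60°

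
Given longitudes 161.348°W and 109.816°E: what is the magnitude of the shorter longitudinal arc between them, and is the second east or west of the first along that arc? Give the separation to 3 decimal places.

88.836° west

Raw difference: 109.816 − -161.348 = 271.164°.
Normalise into (−180°, 180°]: 271.164° − 360° = -88.836°.
Negative ⇒ the second point lies to the west; separation 88.836°.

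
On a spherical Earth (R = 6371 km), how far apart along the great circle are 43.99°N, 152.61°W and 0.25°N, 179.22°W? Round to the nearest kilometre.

Δλ = -179.22 − -152.61 = -26.61°.
Δφ = 0.25 − 43.99 = -43.74°.
a = sin²(Δφ/2) + cos φ₁ · cos φ₂ · sin²(Δλ/2) = 0.176861.
c = 2·atan2(√a, √(1−a)) = 0.86810 rad → d = 6371·c ≈ 5530.67 km.

5531 km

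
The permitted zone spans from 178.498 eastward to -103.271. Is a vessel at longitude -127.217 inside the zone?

Yes

Band width going east from +178.498° to -103.271°: ((-103.271 − 178.498) mod 360) = 78.231°.
Offset of -127.217° east of the west edge: ((-127.217 − 178.498) mod 360) = 54.285°.
54.285° ≤ 78.231° ⇒ inside.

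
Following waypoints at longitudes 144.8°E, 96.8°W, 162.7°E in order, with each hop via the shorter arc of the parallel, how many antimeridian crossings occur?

Leg 1: +144.8° → -96.8°, shortest Δλ = 118.4° (east) — crosses 180°.
Leg 2: -96.8° → +162.7°, shortest Δλ = -100.5° (west) — crosses 180°.
Total crossings: 2.

2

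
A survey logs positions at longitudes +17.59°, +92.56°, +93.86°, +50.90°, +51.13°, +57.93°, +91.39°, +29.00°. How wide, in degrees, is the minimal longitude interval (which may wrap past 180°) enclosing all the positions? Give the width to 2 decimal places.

76.27°

Sort the longitudes: +17.59°, +29.00°, +50.90°, +51.13°, +57.93°, +91.39°, +92.56°, +93.86°.
Eastward gaps between consecutive values (wrapping around): 11.41°, 21.90°, 0.23°, 6.80°, 33.46°, 1.17°, 1.30°, 283.73°.
Largest gap = 283.73° ⇒ minimal covering band is its complement: 360° − 283.73° = 76.27°.
Band runs from +17.59° eastward to +93.86°.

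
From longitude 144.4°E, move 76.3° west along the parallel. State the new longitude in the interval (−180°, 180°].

Start at +144.4°; shift −76.3° → +68.1°.
+68.1° already lies in (−180°, 180°].

68.1°E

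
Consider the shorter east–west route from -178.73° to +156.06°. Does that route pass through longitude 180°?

Naïve |156.06 − -178.73| = 334.79° > 180°, so the shorter arc goes the other way round — across 180°.
Signed shortest Δλ = ((156.06 − -178.73 + 180) mod 360) − 180 = -25.21°.
Going west by 25.21° from -178.73° passes through 180° before reaching +156.06°.

Yes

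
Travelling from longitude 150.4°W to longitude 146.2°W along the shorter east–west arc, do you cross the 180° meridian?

Signed shortest Δλ = ((-146.2 − -150.4 + 180) mod 360) − 180 = 4.2°.
Going east by 4.2° from -150.4° reaches -146.2° without touching 180°.

No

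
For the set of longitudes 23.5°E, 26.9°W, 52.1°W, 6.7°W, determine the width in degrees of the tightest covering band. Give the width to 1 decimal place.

75.6°

Sort the longitudes: -52.1°, -26.9°, -6.7°, +23.5°.
Eastward gaps between consecutive values (wrapping around): 25.2°, 20.2°, 30.2°, 284.4°.
Largest gap = 284.4° ⇒ minimal covering band is its complement: 360° − 284.4° = 75.6°.
Band runs from -52.1° eastward to +23.5°.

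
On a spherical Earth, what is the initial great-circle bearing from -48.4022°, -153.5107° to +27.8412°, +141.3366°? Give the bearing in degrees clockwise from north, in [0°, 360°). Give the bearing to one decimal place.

Δλ = 141.3366 − -153.5107 = 294.8473°; wrapped into (−180°, 180°]: -65.1527°.
θ = atan2( sin Δλ · cos φ₂ , cos φ₁ · sin φ₂ − sin φ₁ · cos φ₂ · cos Δλ )
  = atan2(-0.80239, 0.58792) = -53.770° → normalised to [0°, 360°): 306.230°.

306.2°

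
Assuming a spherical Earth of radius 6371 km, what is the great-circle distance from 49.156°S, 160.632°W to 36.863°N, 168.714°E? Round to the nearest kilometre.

Δλ = 168.714 − -160.632 = 329.346°; wrapped into (−180°, 180°]: -30.654°.
Δφ = 36.863 − -49.156 = 86.019°.
a = sin²(Δφ/2) + cos φ₁ · cos φ₂ · sin²(Δλ/2) = 0.501846.
c = 2·atan2(√a, √(1−a)) = 1.57449 rad → d = 6371·c ≈ 10031.07 km.

10031 km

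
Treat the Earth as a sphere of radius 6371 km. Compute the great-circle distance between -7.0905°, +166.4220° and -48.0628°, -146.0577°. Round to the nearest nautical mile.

3443 nmi

Δλ = -146.0577 − 166.4220 = -312.4797°; wrapped into (−180°, 180°]: 47.5203°.
Δφ = -48.0628 − -7.0905 = -40.9723°.
a = sin²(Δφ/2) + cos φ₁ · cos φ₂ · sin²(Δλ/2) = 0.230148.
c = 2·atan2(√a, √(1−a)) = 1.00071 rad → d = 6371·c ≈ 6375.53 km ≈ 3442.51 nmi.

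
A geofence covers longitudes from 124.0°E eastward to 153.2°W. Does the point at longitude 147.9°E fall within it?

Band width going east from +124.0° to -153.2°: ((-153.2 − 124.0) mod 360) = 82.8°.
Offset of +147.9° east of the west edge: ((147.9 − 124.0) mod 360) = 23.9°.
23.9° ≤ 82.8° ⇒ inside.

Yes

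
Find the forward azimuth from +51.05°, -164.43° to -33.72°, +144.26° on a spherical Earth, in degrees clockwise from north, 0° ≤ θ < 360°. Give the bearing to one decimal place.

Δλ = 144.26 − -164.43 = 308.69°; wrapped into (−180°, 180°]: -51.31°.
θ = atan2( sin Δλ · cos φ₂ , cos φ₁ · sin φ₂ − sin φ₁ · cos φ₂ · cos Δλ )
  = atan2(-0.64922, -0.75333) = -139.245° → normalised to [0°, 360°): 220.755°.

220.8°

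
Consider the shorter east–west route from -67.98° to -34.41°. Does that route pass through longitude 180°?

Signed shortest Δλ = ((-34.41 − -67.98 + 180) mod 360) − 180 = 33.57°.
Going east by 33.57° from -67.98° reaches -34.41° without touching 180°.

No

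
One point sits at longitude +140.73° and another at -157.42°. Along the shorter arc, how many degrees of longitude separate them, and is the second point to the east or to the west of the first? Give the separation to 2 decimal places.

61.85° east

Raw difference: -157.42 − 140.73 = -298.15°.
Normalise into (−180°, 180°]: -298.15° + 360° = 61.85°.
Positive ⇒ the second point lies to the east; separation 61.85°.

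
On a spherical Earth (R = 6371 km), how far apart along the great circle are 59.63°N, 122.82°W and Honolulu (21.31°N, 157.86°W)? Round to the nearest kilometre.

5075 km

Δλ = -157.86 − -122.82 = -35.04°.
Δφ = 21.31 − 59.63 = -38.32°.
a = sin²(Δφ/2) + cos φ₁ · cos φ₂ · sin²(Δλ/2) = 0.150405.
c = 2·atan2(√a, √(1−a)) = 0.79653 rad → d = 6371·c ≈ 5074.71 km.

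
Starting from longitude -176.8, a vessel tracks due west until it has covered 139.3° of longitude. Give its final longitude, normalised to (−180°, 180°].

Start at -176.8°; shift −139.3° → -316.1°.
-316.1° lies outside (−180°, 180°]; add 360° → +43.9°.

+43.9°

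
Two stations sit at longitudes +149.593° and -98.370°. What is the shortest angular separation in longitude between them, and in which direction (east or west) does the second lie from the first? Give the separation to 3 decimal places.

112.037° east

Raw difference: -98.370 − 149.593 = -247.963°.
Normalise into (−180°, 180°]: -247.963° + 360° = 112.037°.
Positive ⇒ the second point lies to the east; separation 112.037°.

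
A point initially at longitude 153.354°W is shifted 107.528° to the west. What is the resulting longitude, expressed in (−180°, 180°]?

Start at -153.354°; shift −107.528° → -260.882°.
-260.882° lies outside (−180°, 180°]; add 360° → +99.118°.

99.118°E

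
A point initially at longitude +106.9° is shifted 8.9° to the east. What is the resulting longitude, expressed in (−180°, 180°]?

Start at +106.9°; shift +8.9° → +115.8°.
+115.8° already lies in (−180°, 180°].

+115.8°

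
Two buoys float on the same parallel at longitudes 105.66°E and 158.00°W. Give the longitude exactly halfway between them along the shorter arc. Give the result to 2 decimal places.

153.83°E

Signed shortest Δλ from +105.66° to -158.00° is +96.34°.
Midpoint longitude = +105.66° + (+96.34°)/2 = +105.66° + 48.17° = +153.83°.
(The naïve average (+105.66 + -158.00)/2 = -26.17° is on the wrong side of the globe.)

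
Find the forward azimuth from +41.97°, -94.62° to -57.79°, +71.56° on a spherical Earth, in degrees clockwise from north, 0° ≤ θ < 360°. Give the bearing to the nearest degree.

Δλ = 71.56 − -94.62 = 166.18°.
θ = atan2( sin Δλ · cos φ₂ , cos φ₁ · sin φ₂ − sin φ₁ · cos φ₂ · cos Δλ )
  = atan2(0.12732, -0.28294) = 155.772° → normalised to [0°, 360°): 155.772°.

156°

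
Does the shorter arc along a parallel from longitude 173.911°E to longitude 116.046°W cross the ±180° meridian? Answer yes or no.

Yes

Naïve |-116.046 − 173.911| = 289.957° > 180°, so the shorter arc goes the other way round — across 180°.
Signed shortest Δλ = ((-116.046 − 173.911 + 180) mod 360) − 180 = 70.043°.
Going east by 70.043° from +173.911° passes through 180° before reaching -116.046°.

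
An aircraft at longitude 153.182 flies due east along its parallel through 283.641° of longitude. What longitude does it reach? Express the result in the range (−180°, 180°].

Start at +153.182°; shift +283.641° → +436.823°.
+436.823° lies outside (−180°, 180°]; subtract 360° → +76.823°.

+76.823°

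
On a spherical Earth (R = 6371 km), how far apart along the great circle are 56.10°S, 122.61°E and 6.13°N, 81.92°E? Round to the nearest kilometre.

7852 km

Δλ = 81.92 − 122.61 = -40.69°.
Δφ = 6.13 − -56.10 = 62.23°.
a = sin²(Δφ/2) + cos φ₁ · cos φ₂ · sin²(Δλ/2) = 0.334071.
c = 2·atan2(√a, √(1−a)) = 1.23252 rad → d = 6371·c ≈ 7852.41 km.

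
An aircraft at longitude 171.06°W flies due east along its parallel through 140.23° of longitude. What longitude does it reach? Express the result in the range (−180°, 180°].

30.83°W

Start at -171.06°; shift +140.23° → -30.83°.
-30.83° already lies in (−180°, 180°].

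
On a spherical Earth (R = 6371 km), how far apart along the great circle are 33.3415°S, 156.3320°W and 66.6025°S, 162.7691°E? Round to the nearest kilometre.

4554 km

Δλ = 162.7691 − -156.3320 = 319.1011°; wrapped into (−180°, 180°]: -40.8989°.
Δφ = -66.6025 − -33.3415 = -33.2610°.
a = sin²(Δφ/2) + cos φ₁ · cos φ₂ · sin²(Δλ/2) = 0.122405.
c = 2·atan2(√a, √(1−a)) = 0.71485 rad → d = 6371·c ≈ 4554.32 km.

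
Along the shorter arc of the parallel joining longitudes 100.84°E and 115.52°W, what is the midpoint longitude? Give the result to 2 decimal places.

Signed shortest Δλ from +100.84° to -115.52° is +143.64°.
Midpoint longitude = +100.84° + (+143.64°)/2 = +100.84° + 71.82° = +172.66°.
(The naïve average (+100.84 + -115.52)/2 = -7.34° is on the wrong side of the globe.)

172.66°E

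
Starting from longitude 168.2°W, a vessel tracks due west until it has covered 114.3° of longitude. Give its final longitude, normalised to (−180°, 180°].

Start at -168.2°; shift −114.3° → -282.5°.
-282.5° lies outside (−180°, 180°]; add 360° → +77.5°.

77.5°E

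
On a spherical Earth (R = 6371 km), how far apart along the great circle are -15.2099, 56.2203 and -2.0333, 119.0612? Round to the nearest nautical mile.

Δλ = 119.0612 − 56.2203 = 62.8409°.
Δφ = -2.0333 − -15.2099 = 13.1766°.
a = sin²(Δφ/2) + cos φ₁ · cos φ₂ · sin²(Δλ/2) = 0.275248.
c = 2·atan2(√a, √(1−a)) = 1.10459 rad → d = 6371·c ≈ 7037.31 km ≈ 3799.85 nmi.

3800 nmi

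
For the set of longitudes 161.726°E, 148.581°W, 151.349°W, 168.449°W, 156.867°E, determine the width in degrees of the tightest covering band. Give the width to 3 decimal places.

Sort the longitudes: -168.449°, -151.349°, -148.581°, +156.867°, +161.726°.
Eastward gaps between consecutive values (wrapping around): 17.100°, 2.768°, 305.448°, 4.859°, 29.825°.
Largest gap = 305.448° ⇒ minimal covering band is its complement: 360° − 305.448° = 54.552°.
Band runs from +156.867° eastward to -148.581°, crossing the antimeridian.

54.552°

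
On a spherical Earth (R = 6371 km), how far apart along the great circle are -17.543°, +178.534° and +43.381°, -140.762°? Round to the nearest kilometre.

7944 km

Δλ = -140.762 − 178.534 = -319.296°; wrapped into (−180°, 180°]: 40.704°.
Δφ = 43.381 − -17.543 = 60.924°.
a = sin²(Δφ/2) + cos φ₁ · cos φ₂ · sin²(Δλ/2) = 0.340838.
c = 2·atan2(√a, √(1−a)) = 1.24683 rad → d = 6371·c ≈ 7943.58 km.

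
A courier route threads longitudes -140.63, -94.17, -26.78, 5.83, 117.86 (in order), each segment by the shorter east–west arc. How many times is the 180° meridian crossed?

Leg 1: -140.63° → -94.17°, shortest Δλ = 46.46° (east) — does not cross 180°.
Leg 2: -94.17° → -26.78°, shortest Δλ = 67.39° (east) — does not cross 180°.
Leg 3: -26.78° → +5.83°, shortest Δλ = 32.61° (east) — does not cross 180°.
Leg 4: +5.83° → +117.86°, shortest Δλ = 112.03° (east) — does not cross 180°.
Total crossings: 0.

0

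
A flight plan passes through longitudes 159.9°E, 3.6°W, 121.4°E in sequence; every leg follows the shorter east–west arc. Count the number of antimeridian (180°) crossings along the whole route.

Leg 1: +159.9° → -3.6°, shortest Δλ = -163.5° (west) — does not cross 180°.
Leg 2: -3.6° → +121.4°, shortest Δλ = 125.0° (east) — does not cross 180°.
Total crossings: 0.

0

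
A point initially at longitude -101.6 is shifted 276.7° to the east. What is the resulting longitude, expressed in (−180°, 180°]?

Start at -101.6°; shift +276.7° → +175.1°.
+175.1° already lies in (−180°, 180°].

+175.1°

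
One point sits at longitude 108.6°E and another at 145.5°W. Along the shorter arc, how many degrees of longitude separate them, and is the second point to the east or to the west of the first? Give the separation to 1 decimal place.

105.9° east

Raw difference: -145.5 − 108.6 = -254.1°.
Normalise into (−180°, 180°]: -254.1° + 360° = 105.9°.
Positive ⇒ the second point lies to the east; separation 105.9°.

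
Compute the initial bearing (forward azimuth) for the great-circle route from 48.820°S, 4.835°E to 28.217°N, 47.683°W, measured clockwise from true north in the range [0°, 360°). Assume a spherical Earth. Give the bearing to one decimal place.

Δλ = -47.683 − 4.835 = -52.518°.
θ = atan2( sin Δλ · cos φ₂ , cos φ₁ · sin φ₂ − sin φ₁ · cos φ₂ · cos Δλ )
  = atan2(-0.69924, 0.71488) = -44.366° → normalised to [0°, 360°): 315.634°.

315.6°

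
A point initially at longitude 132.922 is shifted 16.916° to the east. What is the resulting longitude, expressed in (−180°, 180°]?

+149.838°

Start at +132.922°; shift +16.916° → +149.838°.
+149.838° already lies in (−180°, 180°].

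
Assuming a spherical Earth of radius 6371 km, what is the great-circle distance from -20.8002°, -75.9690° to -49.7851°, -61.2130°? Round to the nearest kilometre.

3476 km

Δλ = -61.2130 − -75.9690 = 14.7560°.
Δφ = -49.7851 − -20.8002 = -28.9849°.
a = sin²(Δφ/2) + cos φ₁ · cos φ₂ · sin²(Δλ/2) = 0.072579.
c = 2·atan2(√a, √(1−a)) = 0.54555 rad → d = 6371·c ≈ 3475.71 km.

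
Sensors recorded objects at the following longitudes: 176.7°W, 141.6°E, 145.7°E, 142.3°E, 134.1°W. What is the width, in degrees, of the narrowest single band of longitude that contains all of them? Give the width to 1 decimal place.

84.3°

Sort the longitudes: -176.7°, -134.1°, +141.6°, +142.3°, +145.7°.
Eastward gaps between consecutive values (wrapping around): 42.6°, 275.7°, 0.7°, 3.4°, 37.6°.
Largest gap = 275.7° ⇒ minimal covering band is its complement: 360° − 275.7° = 84.3°.
Band runs from +141.6° eastward to -134.1°, crossing the antimeridian.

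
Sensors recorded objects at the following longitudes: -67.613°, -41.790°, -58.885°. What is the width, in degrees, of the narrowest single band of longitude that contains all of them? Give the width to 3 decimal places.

Sort the longitudes: -67.613°, -58.885°, -41.790°.
Eastward gaps between consecutive values (wrapping around): 8.728°, 17.095°, 334.177°.
Largest gap = 334.177° ⇒ minimal covering band is its complement: 360° − 334.177° = 25.823°.
Band runs from -67.613° eastward to -41.790°.

25.823°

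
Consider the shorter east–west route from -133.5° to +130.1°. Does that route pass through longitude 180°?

Naïve |130.1 − -133.5| = 263.6° > 180°, so the shorter arc goes the other way round — across 180°.
Signed shortest Δλ = ((130.1 − -133.5 + 180) mod 360) − 180 = -96.4°.
Going west by 96.4° from -133.5° passes through 180° before reaching +130.1°.

Yes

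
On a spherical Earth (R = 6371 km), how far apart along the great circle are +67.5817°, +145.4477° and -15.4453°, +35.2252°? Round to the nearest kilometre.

12445 km

Δλ = 35.2252 − 145.4477 = -110.2225°.
Δφ = -15.4453 − 67.5817 = -83.0270°.
a = sin²(Δφ/2) + cos φ₁ · cos φ₂ · sin²(Δλ/2) = 0.686628.
c = 2·atan2(√a, √(1−a)) = 1.95331 rad → d = 6371·c ≈ 12444.55 km.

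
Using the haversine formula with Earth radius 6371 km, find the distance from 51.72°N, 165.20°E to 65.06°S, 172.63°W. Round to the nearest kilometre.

Δλ = -172.63 − 165.20 = -337.83°; wrapped into (−180°, 180°]: 22.17°.
Δφ = -65.06 − 51.72 = -116.78°.
a = sin²(Δφ/2) + cos φ₁ · cos φ₂ · sin²(Δλ/2) = 0.734939.
c = 2·atan2(√a, √(1−a)) = 2.05995 rad → d = 6371·c ≈ 13123.94 km.

13124 km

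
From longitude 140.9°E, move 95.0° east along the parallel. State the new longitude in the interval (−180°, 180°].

Start at +140.9°; shift +95.0° → +235.9°.
+235.9° lies outside (−180°, 180°]; subtract 360° → -124.1°.

124.1°W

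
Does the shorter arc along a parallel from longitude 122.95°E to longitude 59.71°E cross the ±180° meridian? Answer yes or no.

No

Signed shortest Δλ = ((59.71 − 122.95 + 180) mod 360) − 180 = -63.24°.
Going west by 63.24° from +122.95° reaches +59.71° without touching 180°.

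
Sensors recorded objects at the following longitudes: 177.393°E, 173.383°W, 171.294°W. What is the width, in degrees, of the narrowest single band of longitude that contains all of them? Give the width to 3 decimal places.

Sort the longitudes: -173.383°, -171.294°, +177.393°.
Eastward gaps between consecutive values (wrapping around): 2.089°, 348.687°, 9.224°.
Largest gap = 348.687° ⇒ minimal covering band is its complement: 360° − 348.687° = 11.313°.
Band runs from +177.393° eastward to -171.294°, crossing the antimeridian.

11.313°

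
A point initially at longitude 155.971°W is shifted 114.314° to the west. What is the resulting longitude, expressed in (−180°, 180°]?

89.715°E

Start at -155.971°; shift −114.314° → -270.285°.
-270.285° lies outside (−180°, 180°]; add 360° → +89.715°.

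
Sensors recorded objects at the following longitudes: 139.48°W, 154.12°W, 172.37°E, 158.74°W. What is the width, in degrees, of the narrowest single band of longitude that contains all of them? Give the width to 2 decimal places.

Sort the longitudes: -158.74°, -154.12°, -139.48°, +172.37°.
Eastward gaps between consecutive values (wrapping around): 4.62°, 14.64°, 311.85°, 28.89°.
Largest gap = 311.85° ⇒ minimal covering band is its complement: 360° − 311.85° = 48.15°.
Band runs from +172.37° eastward to -139.48°, crossing the antimeridian.

48.15°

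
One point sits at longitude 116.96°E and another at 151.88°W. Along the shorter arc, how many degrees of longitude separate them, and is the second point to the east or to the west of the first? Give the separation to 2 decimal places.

Raw difference: -151.88 − 116.96 = -268.84°.
Normalise into (−180°, 180°]: -268.84° + 360° = 91.16°.
Positive ⇒ the second point lies to the east; separation 91.16°.

91.16° east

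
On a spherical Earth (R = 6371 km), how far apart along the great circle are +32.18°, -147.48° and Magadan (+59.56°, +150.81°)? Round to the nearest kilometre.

Δλ = 150.81 − -147.48 = 298.29°; wrapped into (−180°, 180°]: -61.71°.
Δφ = 59.56 − 32.18 = 27.38°.
a = sin²(Δφ/2) + cos φ₁ · cos φ₂ · sin²(Δλ/2) = 0.168802.
c = 2·atan2(√a, √(1−a)) = 0.84678 rad → d = 6371·c ≈ 5394.86 km.

5395 km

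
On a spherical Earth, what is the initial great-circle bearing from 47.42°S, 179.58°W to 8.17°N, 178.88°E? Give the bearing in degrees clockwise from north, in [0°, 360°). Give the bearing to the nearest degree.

Δλ = 178.88 − -179.58 = 358.46°; wrapped into (−180°, 180°]: -1.54°.
θ = atan2( sin Δλ · cos φ₂ , cos φ₁ · sin φ₂ − sin φ₁ · cos φ₂ · cos Δλ )
  = atan2(-0.02660, 0.82475) = -1.847° → normalised to [0°, 360°): 358.153°.

358°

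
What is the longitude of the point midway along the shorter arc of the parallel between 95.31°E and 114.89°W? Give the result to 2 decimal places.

Signed shortest Δλ from +95.31° to -114.89° is +149.80°.
Midpoint longitude = +95.31° + (+149.80°)/2 = +95.31° + 74.90° = +170.21°.
(The naïve average (+95.31 + -114.89)/2 = -9.79° is on the wrong side of the globe.)

170.21°E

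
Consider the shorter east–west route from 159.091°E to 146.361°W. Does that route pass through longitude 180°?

Yes

Naïve |-146.361 − 159.091| = 305.452° > 180°, so the shorter arc goes the other way round — across 180°.
Signed shortest Δλ = ((-146.361 − 159.091 + 180) mod 360) − 180 = 54.548°.
Going east by 54.548° from +159.091° passes through 180° before reaching -146.361°.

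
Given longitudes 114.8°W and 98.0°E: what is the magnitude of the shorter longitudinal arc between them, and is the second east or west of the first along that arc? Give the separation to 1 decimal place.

Raw difference: 98.0 − -114.8 = 212.8°.
Normalise into (−180°, 180°]: 212.8° − 360° = -147.2°.
Negative ⇒ the second point lies to the west; separation 147.2°.

147.2° west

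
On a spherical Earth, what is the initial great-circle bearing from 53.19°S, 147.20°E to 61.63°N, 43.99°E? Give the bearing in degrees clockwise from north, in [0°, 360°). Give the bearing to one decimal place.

Δλ = 43.99 − 147.20 = -103.21°.
θ = atan2( sin Δλ · cos φ₂ , cos φ₁ · sin φ₂ − sin φ₁ · cos φ₂ · cos Δλ )
  = atan2(-0.46259, 0.44027) = -46.416° → normalised to [0°, 360°): 313.584°.

313.6°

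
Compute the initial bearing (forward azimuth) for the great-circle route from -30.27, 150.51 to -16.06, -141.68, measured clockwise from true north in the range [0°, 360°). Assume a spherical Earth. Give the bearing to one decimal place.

Δλ = -141.68 − 150.51 = -292.19°; wrapped into (−180°, 180°]: 67.81°.
θ = atan2( sin Δλ · cos φ₂ , cos φ₁ · sin φ₂ − sin φ₁ · cos φ₂ · cos Δλ )
  = atan2(0.88980, -0.05598) = 93.600° → normalised to [0°, 360°): 93.600°.

93.6°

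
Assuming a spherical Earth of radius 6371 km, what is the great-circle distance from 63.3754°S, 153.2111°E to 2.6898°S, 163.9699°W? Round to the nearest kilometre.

7591 km

Δλ = -163.9699 − 153.2111 = -317.1810°; wrapped into (−180°, 180°]: 42.8190°.
Δφ = -2.6898 − -63.3754 = 60.6856°.
a = sin²(Δφ/2) + cos φ₁ · cos φ₂ · sin²(Δλ/2) = 0.314847.
c = 2·atan2(√a, √(1−a)) = 1.19146 rad → d = 6371·c ≈ 7590.78 km.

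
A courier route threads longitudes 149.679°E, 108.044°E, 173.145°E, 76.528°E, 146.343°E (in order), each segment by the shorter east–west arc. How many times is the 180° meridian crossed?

0

Leg 1: +149.679° → +108.044°, shortest Δλ = -41.635° (west) — does not cross 180°.
Leg 2: +108.044° → +173.145°, shortest Δλ = 65.101° (east) — does not cross 180°.
Leg 3: +173.145° → +76.528°, shortest Δλ = -96.617° (west) — does not cross 180°.
Leg 4: +76.528° → +146.343°, shortest Δλ = 69.815° (east) — does not cross 180°.
Total crossings: 0.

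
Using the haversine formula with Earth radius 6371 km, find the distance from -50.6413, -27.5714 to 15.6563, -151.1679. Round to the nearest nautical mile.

7393 nmi

Δλ = -151.1679 − -27.5714 = -123.5965°.
Δφ = 15.6563 − -50.6413 = 66.2976°.
a = sin²(Δφ/2) + cos φ₁ · cos φ₂ · sin²(Δλ/2) = 0.773276.
c = 2·atan2(√a, √(1−a)) = 2.14904 rad → d = 6371·c ≈ 13691.52 km ≈ 7392.83 nmi.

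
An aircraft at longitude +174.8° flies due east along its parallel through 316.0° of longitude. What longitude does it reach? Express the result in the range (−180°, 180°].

Start at +174.8°; shift +316.0° → +490.8°.
+490.8° lies outside (−180°, 180°]; subtract 360° → +130.8°.

+130.8°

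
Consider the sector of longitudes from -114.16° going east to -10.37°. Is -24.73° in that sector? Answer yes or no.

Band width going east from -114.16° to -10.37°: ((-10.37 − -114.16) mod 360) = 103.79°.
Offset of -24.73° east of the west edge: ((-24.73 − -114.16) mod 360) = 89.43°.
89.43° ≤ 103.79° ⇒ inside.

Yes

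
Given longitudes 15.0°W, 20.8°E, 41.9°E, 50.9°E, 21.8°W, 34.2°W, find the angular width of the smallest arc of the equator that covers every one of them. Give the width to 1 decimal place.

Sort the longitudes: -34.2°, -21.8°, -15.0°, +20.8°, +41.9°, +50.9°.
Eastward gaps between consecutive values (wrapping around): 12.4°, 6.8°, 35.8°, 21.1°, 9.0°, 274.9°.
Largest gap = 274.9° ⇒ minimal covering band is its complement: 360° − 274.9° = 85.1°.
Band runs from -34.2° eastward to +50.9°.

85.1°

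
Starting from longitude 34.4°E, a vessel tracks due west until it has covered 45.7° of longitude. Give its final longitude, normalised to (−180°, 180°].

Start at +34.4°; shift −45.7° → -11.3°.
-11.3° already lies in (−180°, 180°].

11.3°W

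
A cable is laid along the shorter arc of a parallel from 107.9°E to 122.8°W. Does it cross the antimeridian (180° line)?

Naïve |-122.8 − 107.9| = 230.7° > 180°, so the shorter arc goes the other way round — across 180°.
Signed shortest Δλ = ((-122.8 − 107.9 + 180) mod 360) − 180 = 129.3°.
Going east by 129.3° from +107.9° passes through 180° before reaching -122.8°.

Yes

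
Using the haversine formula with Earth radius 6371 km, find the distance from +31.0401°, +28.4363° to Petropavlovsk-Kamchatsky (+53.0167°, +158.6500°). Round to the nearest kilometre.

Δλ = 158.6500 − 28.4363 = 130.2137°.
Δφ = 53.0167 − 31.0401 = 21.9766°.
a = sin²(Δφ/2) + cos φ₁ · cos φ₂ · sin²(Δλ/2) = 0.460446.
c = 2·atan2(√a, √(1−a)) = 1.49161 rad → d = 6371·c ≈ 9503.02 km.

9503 km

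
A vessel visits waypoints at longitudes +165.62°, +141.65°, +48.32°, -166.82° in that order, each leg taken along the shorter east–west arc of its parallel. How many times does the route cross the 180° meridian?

1

Leg 1: +165.62° → +141.65°, shortest Δλ = -23.97° (west) — does not cross 180°.
Leg 2: +141.65° → +48.32°, shortest Δλ = -93.33° (west) — does not cross 180°.
Leg 3: +48.32° → -166.82°, shortest Δλ = 144.86° (east) — crosses 180°.
Total crossings: 1.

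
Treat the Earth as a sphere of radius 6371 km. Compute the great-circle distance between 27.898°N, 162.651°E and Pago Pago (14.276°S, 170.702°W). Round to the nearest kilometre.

5498 km

Δλ = -170.702 − 162.651 = -333.353°; wrapped into (−180°, 180°]: 26.647°.
Δφ = -14.276 − 27.898 = -42.174°.
a = sin²(Δφ/2) + cos φ₁ · cos φ₂ · sin²(Δλ/2) = 0.174931.
c = 2·atan2(√a, √(1−a)) = 0.86303 rad → d = 6371·c ≈ 5498.36 km.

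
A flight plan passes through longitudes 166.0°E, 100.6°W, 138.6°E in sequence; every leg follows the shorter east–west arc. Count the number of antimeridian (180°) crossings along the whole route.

Leg 1: +166.0° → -100.6°, shortest Δλ = 93.4° (east) — crosses 180°.
Leg 2: -100.6° → +138.6°, shortest Δλ = -120.8° (west) — crosses 180°.
Total crossings: 2.

2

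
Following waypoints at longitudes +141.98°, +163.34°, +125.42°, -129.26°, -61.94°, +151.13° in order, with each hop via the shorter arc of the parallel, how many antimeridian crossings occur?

2

Leg 1: +141.98° → +163.34°, shortest Δλ = 21.36° (east) — does not cross 180°.
Leg 2: +163.34° → +125.42°, shortest Δλ = -37.92° (west) — does not cross 180°.
Leg 3: +125.42° → -129.26°, shortest Δλ = 105.32° (east) — crosses 180°.
Leg 4: -129.26° → -61.94°, shortest Δλ = 67.32° (east) — does not cross 180°.
Leg 5: -61.94° → +151.13°, shortest Δλ = -146.93° (west) — crosses 180°.
Total crossings: 2.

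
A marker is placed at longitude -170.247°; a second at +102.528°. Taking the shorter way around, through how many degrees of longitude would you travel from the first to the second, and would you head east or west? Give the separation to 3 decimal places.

87.225° west

Raw difference: 102.528 − -170.247 = 272.775°.
Normalise into (−180°, 180°]: 272.775° − 360° = -87.225°.
Negative ⇒ the second point lies to the west; separation 87.225°.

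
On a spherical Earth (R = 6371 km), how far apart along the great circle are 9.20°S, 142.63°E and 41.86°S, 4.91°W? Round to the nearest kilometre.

Δλ = -4.91 − 142.63 = -147.54°.
Δφ = -41.86 − -9.20 = -32.66°.
a = sin²(Δφ/2) + cos φ₁ · cos φ₂ · sin²(Δλ/2) = 0.756822.
c = 2·atan2(√a, √(1−a)) = 2.11022 rad → d = 6371·c ≈ 13444.23 km.

13444 km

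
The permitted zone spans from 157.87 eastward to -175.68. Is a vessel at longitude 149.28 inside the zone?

No

Band width going east from +157.87° to -175.68°: ((-175.68 − 157.87) mod 360) = 26.45°.
Offset of +149.28° east of the west edge: ((149.28 − 157.87) mod 360) = 351.41°.
351.41° > 26.45° ⇒ outside.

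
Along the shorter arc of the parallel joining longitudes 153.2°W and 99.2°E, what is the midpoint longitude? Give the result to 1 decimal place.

153.0°E

Signed shortest Δλ from -153.2° to +99.2° is -107.6°.
Midpoint longitude = -153.2° + (-107.6°)/2 = -153.2° − 53.8° = -207.0°.
Normalise into (−180°, 180°]: +153.0°.
(The naïve average (-153.2 + +99.2)/2 = -27.0° is on the wrong side of the globe.)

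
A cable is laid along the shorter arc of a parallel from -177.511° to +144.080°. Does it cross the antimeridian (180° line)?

Naïve |144.080 − -177.511| = 321.591° > 180°, so the shorter arc goes the other way round — across 180°.
Signed shortest Δλ = ((144.080 − -177.511 + 180) mod 360) − 180 = -38.409°.
Going west by 38.409° from -177.511° passes through 180° before reaching +144.080°.

Yes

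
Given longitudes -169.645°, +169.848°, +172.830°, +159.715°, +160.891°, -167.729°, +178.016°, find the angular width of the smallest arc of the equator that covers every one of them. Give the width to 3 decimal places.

Sort the longitudes: -169.645°, -167.729°, +159.715°, +160.891°, +169.848°, +172.830°, +178.016°.
Eastward gaps between consecutive values (wrapping around): 1.916°, 327.444°, 1.176°, 8.957°, 2.982°, 5.186°, 12.339°.
Largest gap = 327.444° ⇒ minimal covering band is its complement: 360° − 327.444° = 32.556°.
Band runs from +159.715° eastward to -167.729°, crossing the antimeridian.

32.556°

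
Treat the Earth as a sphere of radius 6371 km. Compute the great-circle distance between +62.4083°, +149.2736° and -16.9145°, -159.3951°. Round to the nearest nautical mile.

Δλ = -159.3951 − 149.2736 = -308.6687°; wrapped into (−180°, 180°]: 51.3313°.
Δφ = -16.9145 − 62.4083 = -79.3228°.
a = sin²(Δφ/2) + cos φ₁ · cos φ₂ · sin²(Δλ/2) = 0.490490.
c = 2·atan2(√a, √(1−a)) = 1.55178 rad → d = 6371·c ≈ 9886.36 km ≈ 5338.21 nmi.

5338 nmi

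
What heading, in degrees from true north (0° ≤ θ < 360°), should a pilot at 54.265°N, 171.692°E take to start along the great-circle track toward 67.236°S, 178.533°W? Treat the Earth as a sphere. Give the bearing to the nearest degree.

176°

Δλ = -178.533 − 171.692 = -350.225°; wrapped into (−180°, 180°]: 9.775°.
θ = atan2( sin Δλ · cos φ₂ , cos φ₁ · sin φ₂ − sin φ₁ · cos φ₂ · cos Δλ )
  = atan2(0.06569, -0.84807) = 175.571° → normalised to [0°, 360°): 175.571°.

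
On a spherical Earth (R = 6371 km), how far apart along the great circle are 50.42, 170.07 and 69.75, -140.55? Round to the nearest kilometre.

Δλ = -140.55 − 170.07 = -310.62°; wrapped into (−180°, 180°]: 49.38°.
Δφ = 69.75 − 50.42 = 19.33°.
a = sin²(Δφ/2) + cos φ₁ · cos φ₂ · sin²(Δλ/2) = 0.066664.
c = 2·atan2(√a, √(1−a)) = 0.52231 rad → d = 6371·c ≈ 3327.61 km.

3328 km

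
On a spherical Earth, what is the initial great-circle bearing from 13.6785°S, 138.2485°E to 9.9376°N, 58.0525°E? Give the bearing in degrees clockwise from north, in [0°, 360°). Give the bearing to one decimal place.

Δλ = 58.0525 − 138.2485 = -80.1960°.
θ = atan2( sin Δλ · cos φ₂ , cos φ₁ · sin φ₂ − sin φ₁ · cos φ₂ · cos Δλ )
  = atan2(-0.97061, 0.20734) = -77.942° → normalised to [0°, 360°): 282.058°.

282.1°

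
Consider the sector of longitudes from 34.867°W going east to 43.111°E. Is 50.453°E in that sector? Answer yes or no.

Band width going east from -34.867° to +43.111°: ((43.111 − -34.867) mod 360) = 77.978°.
Offset of +50.453° east of the west edge: ((50.453 − -34.867) mod 360) = 85.320°.
85.320° > 77.978° ⇒ outside.

No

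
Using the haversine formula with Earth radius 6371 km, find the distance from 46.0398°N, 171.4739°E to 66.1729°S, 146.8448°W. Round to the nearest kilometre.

Δλ = -146.8448 − 171.4739 = -318.3187°; wrapped into (−180°, 180°]: 41.6813°.
Δφ = -66.1729 − 46.0398 = -112.2127°.
a = sin²(Δφ/2) + cos φ₁ · cos φ₂ · sin²(Δλ/2) = 0.724517.
c = 2·atan2(√a, √(1−a)) = 2.03648 rad → d = 6371·c ≈ 12974.42 km.

12974 km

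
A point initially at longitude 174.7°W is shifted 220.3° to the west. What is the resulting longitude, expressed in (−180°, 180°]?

35.0°W

Start at -174.7°; shift −220.3° → -395.0°.
-395.0° lies outside (−180°, 180°]; add 360° → -35.0°.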